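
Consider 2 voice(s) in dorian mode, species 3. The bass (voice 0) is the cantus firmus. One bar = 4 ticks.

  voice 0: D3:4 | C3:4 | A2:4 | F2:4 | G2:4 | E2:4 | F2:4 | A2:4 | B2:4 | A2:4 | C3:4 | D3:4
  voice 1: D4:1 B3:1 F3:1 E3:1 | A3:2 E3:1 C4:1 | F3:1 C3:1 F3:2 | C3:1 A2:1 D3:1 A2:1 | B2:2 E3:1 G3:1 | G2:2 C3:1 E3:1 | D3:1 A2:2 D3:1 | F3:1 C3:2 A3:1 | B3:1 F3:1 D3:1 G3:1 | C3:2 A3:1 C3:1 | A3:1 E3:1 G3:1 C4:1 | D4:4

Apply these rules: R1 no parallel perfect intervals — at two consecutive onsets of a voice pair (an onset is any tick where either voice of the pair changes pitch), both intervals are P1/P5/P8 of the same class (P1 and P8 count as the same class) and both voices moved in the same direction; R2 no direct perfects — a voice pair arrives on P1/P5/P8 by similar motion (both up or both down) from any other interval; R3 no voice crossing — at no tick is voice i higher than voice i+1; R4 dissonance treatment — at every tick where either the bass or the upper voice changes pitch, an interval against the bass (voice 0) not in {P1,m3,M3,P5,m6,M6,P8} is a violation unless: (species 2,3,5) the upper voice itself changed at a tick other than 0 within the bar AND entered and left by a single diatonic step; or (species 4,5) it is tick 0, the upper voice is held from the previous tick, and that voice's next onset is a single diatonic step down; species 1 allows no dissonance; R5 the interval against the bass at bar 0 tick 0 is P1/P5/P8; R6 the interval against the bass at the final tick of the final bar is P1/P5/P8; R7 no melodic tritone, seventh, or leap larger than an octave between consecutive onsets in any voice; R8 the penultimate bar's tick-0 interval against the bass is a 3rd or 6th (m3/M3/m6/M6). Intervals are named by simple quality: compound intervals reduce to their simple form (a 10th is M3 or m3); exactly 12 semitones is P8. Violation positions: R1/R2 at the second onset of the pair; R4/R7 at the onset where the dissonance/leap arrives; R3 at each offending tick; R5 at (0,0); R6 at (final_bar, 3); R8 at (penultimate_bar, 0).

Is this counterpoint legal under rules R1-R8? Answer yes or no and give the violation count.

No (7 violations)

bar 0: v0=D3 v1=D4 (P8)
bar 1: v0=C3 v1=A3 (M6)
bar 2: v0=A2 v1=F3 (m6)
bar 3: v0=F2 v1=C3 (P5)
bar 4: v0=G2 v1=B2 (M3)
bar 5: v0=E2 v1=G2 (m3)
bar 6: v0=F2 v1=D3 (M6)
bar 7: v0=A2 v1=F3 (m6)
bar 8: v0=B2 v1=B3 (P8)
bar 9: v0=A2 v1=C3 (m3)
bar 10: v0=C3 v1=A3 (M6)
bar 11: v0=D3 v1=D4 (P8)
  R7 @ bar0.2: B3->F3 leap 6st
  R4 @ bar0.3: D3/E3 M2 untreated
  R2 @ bar3.0: A2/F3 m6 -> F2/C3 P5 similar
  R1 @ bar8.0: A2/A3 P8 -> B2/B3 P8 similar
  R4 @ bar8.1: B2/F3 TT untreated
  R7 @ bar8.1: B3->F3 leap 6st
  R1 @ bar11.0: C3/C4 P8 -> D3/D4 P8 similar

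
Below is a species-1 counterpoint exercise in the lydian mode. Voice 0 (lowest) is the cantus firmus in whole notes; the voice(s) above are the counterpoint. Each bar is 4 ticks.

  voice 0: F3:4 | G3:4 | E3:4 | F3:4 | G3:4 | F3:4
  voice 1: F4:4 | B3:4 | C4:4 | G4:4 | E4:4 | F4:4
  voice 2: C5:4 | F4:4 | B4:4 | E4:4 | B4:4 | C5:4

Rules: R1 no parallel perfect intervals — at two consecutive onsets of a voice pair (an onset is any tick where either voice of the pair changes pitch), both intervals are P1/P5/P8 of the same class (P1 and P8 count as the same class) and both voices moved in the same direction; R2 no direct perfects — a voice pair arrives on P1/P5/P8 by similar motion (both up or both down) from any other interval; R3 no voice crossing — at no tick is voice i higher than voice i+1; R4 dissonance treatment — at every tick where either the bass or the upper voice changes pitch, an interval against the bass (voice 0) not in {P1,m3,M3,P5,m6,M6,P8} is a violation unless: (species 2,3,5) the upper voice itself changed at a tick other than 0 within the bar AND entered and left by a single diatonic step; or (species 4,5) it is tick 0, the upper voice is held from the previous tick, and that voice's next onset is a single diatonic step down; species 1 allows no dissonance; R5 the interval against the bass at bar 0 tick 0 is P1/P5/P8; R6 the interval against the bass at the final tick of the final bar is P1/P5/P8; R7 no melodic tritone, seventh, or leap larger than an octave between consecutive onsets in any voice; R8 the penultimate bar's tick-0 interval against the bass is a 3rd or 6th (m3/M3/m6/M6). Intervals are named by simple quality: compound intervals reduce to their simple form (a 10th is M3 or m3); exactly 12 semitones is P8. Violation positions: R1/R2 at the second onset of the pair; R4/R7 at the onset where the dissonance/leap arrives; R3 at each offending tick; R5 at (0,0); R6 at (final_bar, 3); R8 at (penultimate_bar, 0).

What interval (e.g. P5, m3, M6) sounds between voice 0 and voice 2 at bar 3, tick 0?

M7

voice 0=F3 voice 2=E4 -> M7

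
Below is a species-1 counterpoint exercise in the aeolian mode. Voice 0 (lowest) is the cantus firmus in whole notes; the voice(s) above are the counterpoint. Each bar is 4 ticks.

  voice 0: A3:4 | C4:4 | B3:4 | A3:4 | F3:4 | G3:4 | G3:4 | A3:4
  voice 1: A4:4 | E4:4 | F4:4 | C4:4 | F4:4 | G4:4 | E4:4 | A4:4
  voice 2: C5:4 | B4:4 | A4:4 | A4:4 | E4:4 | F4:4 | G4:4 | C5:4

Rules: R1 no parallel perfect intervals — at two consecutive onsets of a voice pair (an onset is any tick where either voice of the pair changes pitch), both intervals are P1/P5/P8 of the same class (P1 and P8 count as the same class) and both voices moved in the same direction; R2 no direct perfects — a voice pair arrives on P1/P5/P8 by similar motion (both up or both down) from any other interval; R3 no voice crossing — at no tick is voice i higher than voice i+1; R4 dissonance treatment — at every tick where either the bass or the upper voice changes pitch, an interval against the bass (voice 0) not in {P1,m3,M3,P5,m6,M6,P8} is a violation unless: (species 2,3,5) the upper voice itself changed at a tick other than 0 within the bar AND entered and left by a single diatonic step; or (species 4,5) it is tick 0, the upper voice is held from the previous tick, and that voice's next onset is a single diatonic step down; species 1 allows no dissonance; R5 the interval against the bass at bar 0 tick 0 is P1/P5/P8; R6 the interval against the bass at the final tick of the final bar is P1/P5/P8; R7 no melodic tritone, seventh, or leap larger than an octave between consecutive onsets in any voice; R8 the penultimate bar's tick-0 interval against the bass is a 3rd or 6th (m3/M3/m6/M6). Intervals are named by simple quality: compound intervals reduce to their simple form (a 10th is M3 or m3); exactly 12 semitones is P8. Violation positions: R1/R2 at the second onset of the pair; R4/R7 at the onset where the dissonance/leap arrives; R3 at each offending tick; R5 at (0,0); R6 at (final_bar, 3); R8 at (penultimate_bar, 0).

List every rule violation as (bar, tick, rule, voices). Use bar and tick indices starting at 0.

(0, 0, R5, (0, 2))
(1, 0, R2, (1, 2))
(1, 0, R4, (0, 2))
(2, 0, R4, (0, 1))
(2, 0, R4, (0, 2))
(4, 0, R3, (1, 2))
(4, 0, R4, (0, 2))
(4, 1, R3, (1, 2))
(4, 2, R3, (1, 2))
(4, 3, R3, (1, 2))
(5, 0, R1, (0, 1))
(5, 0, R3, (1, 2))
(5, 0, R4, (0, 2))
(5, 1, R3, (1, 2))
(5, 2, R3, (1, 2))
(5, 3, R3, (1, 2))
(6, 0, R8, (0, 2))
(7, 0, R2, (0, 1))
(7, 3, R6, (0, 2))

bar 0: v0=A3 v1=A4 v2=C5 downbeat m3
bar 1: v0=C4 v1=E4 v2=B4 downbeat M7
bar 2: v0=B3 v1=F4 v2=A4 downbeat m7
bar 3: v0=A3 v1=C4 v2=A4 downbeat P8
bar 4: v0=F3 v1=F4 v2=E4 downbeat M7
bar 5: v0=G3 v1=G4 v2=F4 downbeat m7
bar 6: v0=G3 v1=E4 v2=G4 downbeat P8
bar 7: v0=A3 v1=A4 v2=C5 downbeat m3
  -> R5 @ bar 0 tick 0 v(0, 2): opens on m3
  -> R2 @ bar 1 tick 0 v(1, 2): A4/C5 m3 -> E4/B4 P5 similar
  -> R4 @ bar 1 tick 0 v(0, 2): C4/B4 M7 untreated
  -> R4 @ bar 2 tick 0 v(0, 1): B3/F4 TT untreated
  -> R4 @ bar 2 tick 0 v(0, 2): B3/A4 m7 untreated
  -> R3 @ bar 4 tick 0 v(1, 2): F4 above E4
  -> R4 @ bar 4 tick 0 v(0, 2): F3/E4 M7 untreated
  -> R3 @ bar 4 tick 1 v(1, 2): F4 above E4
  -> R3 @ bar 4 tick 2 v(1, 2): F4 above E4
  -> R3 @ bar 4 tick 3 v(1, 2): F4 above E4
  -> R1 @ bar 5 tick 0 v(0, 1): F3/F4 P8 -> G3/G4 P8 similar
  -> R3 @ bar 5 tick 0 v(1, 2): G4 above F4
  -> R4 @ bar 5 tick 0 v(0, 2): G3/F4 m7 untreated
  -> R3 @ bar 5 tick 1 v(1, 2): G4 above F4
  -> R3 @ bar 5 tick 2 v(1, 2): G4 above F4
  -> R3 @ bar 5 tick 3 v(1, 2): G4 above F4
  -> R8 @ bar 6 tick 0 v(0, 2): penult P8 not 3rd/6th
  -> R2 @ bar 7 tick 0 v(0, 1): G3/E4 M6 -> A3/A4 P8 similar
  -> R6 @ bar 7 tick 3 v(0, 2): closes on m3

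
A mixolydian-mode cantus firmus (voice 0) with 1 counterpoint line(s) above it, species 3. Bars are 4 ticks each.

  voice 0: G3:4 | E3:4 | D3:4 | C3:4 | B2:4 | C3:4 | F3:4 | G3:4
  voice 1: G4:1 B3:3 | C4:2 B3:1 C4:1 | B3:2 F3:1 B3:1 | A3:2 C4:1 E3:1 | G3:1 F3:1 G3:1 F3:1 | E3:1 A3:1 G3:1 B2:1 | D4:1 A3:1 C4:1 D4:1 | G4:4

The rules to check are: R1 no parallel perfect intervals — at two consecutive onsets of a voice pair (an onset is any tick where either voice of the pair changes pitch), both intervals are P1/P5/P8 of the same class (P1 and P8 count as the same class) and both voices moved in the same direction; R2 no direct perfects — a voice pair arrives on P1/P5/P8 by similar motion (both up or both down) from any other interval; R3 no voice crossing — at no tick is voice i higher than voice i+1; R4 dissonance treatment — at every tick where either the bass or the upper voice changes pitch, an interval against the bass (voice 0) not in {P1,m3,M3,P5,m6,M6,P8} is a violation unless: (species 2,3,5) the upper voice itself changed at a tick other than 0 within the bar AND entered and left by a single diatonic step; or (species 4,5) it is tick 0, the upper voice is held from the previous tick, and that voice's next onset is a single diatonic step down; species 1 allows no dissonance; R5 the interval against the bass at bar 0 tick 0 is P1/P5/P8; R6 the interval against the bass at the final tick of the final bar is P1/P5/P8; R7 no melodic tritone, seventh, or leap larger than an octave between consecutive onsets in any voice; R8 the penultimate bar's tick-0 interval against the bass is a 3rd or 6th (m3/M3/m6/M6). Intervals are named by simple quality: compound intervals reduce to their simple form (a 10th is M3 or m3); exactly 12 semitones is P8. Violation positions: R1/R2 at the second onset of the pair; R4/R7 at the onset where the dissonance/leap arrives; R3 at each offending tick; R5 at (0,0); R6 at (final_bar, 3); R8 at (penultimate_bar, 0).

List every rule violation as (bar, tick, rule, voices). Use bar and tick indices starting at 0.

bar 0: v0=G3 v1=G4 downbeat P8
bar 1: v0=E3 v1=C4 downbeat m6
bar 2: v0=D3 v1=B3 downbeat M6
bar 3: v0=C3 v1=A3 downbeat M6
bar 4: v0=B2 v1=G3 downbeat m6
bar 5: v0=C3 v1=E3 downbeat M3
bar 6: v0=F3 v1=D4 downbeat M6
bar 7: v0=G3 v1=G4 downbeat P8
  -> R7 @ bar 2 tick 2 v(1,): B3->F3 leap 6st
  -> R7 @ bar 2 tick 3 v(1,): F3->B3 leap 6st
  -> R3 @ bar 5 tick 3 v(0, 1): C3 above B2
  -> R4 @ bar 5 tick 3 v(0, 1): C3/B2 m2 untreated
  -> R7 @ bar 6 tick 0 v(1,): B2->D4 leap 15st
  -> R2 @ bar 7 tick 0 v(0, 1): F3/D4 M6 -> G3/G4 P8 similar

(2, 2, R7, (1,))
(2, 3, R7, (1,))
(5, 3, R3, (0, 1))
(5, 3, R4, (0, 1))
(6, 0, R7, (1,))
(7, 0, R2, (0, 1))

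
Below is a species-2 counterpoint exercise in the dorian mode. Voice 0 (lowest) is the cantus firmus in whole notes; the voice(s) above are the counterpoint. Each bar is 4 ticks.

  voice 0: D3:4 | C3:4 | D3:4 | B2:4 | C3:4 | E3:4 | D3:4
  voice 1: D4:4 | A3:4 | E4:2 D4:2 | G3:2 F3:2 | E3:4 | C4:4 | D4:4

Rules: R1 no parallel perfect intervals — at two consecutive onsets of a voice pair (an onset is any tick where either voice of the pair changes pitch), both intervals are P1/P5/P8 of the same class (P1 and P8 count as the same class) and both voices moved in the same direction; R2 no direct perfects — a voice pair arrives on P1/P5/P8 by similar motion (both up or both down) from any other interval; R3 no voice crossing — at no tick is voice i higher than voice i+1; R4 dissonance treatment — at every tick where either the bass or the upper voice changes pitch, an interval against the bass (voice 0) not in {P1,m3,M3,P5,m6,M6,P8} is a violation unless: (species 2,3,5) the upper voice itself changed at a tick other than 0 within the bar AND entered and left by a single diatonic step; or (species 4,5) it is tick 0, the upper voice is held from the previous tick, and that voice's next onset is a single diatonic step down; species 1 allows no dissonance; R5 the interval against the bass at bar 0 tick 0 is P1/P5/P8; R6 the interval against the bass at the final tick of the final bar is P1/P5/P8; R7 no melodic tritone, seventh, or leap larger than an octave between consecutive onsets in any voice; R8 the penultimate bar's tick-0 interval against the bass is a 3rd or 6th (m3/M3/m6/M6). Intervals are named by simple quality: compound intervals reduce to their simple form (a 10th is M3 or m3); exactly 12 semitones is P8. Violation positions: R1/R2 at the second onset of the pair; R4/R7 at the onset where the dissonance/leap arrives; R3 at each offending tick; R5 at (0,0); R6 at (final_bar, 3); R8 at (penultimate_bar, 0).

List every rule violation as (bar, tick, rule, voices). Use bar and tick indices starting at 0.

(2, 0, R4, (0, 1))

bar 0: v0=D3 v1=D4 downbeat P8
bar 1: v0=C3 v1=A3 downbeat M6
bar 2: v0=D3 v1=E4 downbeat M2
bar 3: v0=B2 v1=G3 downbeat m6
bar 4: v0=C3 v1=E3 downbeat M3
bar 5: v0=E3 v1=C4 downbeat m6
bar 6: v0=D3 v1=D4 downbeat P8
  -> R4 @ bar 2 tick 0 v(0, 1): D3/E4 M2 untreated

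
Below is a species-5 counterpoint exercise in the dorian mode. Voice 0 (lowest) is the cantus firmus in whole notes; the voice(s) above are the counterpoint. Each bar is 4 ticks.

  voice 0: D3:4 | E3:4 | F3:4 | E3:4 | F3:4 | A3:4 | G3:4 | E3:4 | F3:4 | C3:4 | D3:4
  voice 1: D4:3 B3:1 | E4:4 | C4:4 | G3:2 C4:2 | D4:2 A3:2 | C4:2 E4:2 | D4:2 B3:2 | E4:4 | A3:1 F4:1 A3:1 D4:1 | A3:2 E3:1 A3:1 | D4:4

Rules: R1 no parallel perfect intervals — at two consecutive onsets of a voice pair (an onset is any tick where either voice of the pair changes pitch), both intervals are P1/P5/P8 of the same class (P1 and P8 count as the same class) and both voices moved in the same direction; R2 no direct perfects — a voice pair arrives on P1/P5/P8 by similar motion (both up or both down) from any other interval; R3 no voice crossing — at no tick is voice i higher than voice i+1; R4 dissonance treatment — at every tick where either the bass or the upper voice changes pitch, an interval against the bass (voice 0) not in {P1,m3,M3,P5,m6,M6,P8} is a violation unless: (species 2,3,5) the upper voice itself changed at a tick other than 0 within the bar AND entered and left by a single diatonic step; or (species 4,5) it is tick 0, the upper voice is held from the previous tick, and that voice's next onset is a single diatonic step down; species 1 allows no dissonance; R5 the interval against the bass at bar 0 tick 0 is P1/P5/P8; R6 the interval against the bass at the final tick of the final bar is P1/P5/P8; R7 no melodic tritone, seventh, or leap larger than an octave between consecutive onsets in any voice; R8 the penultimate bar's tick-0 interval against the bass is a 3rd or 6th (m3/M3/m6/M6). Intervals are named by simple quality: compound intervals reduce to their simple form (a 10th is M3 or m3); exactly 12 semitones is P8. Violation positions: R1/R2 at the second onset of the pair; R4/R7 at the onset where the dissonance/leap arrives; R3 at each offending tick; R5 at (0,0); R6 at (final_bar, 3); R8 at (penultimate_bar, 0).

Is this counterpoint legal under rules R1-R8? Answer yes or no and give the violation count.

bar 0: v0=D3 v1=D4 (P8)
bar 1: v0=E3 v1=E4 (P8)
bar 2: v0=F3 v1=C4 (P5)
bar 3: v0=E3 v1=G3 (m3)
bar 4: v0=F3 v1=D4 (M6)
bar 5: v0=A3 v1=C4 (m3)
bar 6: v0=G3 v1=D4 (P5)
bar 7: v0=E3 v1=E4 (P8)
bar 8: v0=F3 v1=A3 (M3)
bar 9: v0=C3 v1=A3 (M6)
bar 10: v0=D3 v1=D4 (P8)
  R2 @ bar1.0: D3/B3 M6 -> E3/E4 P8 similar
  R1 @ bar6.0: A3/E4 P5 -> G3/D4 P5 similar
  R2 @ bar10.0: C3/A3 M6 -> D3/D4 P8 similar

No (3 violations)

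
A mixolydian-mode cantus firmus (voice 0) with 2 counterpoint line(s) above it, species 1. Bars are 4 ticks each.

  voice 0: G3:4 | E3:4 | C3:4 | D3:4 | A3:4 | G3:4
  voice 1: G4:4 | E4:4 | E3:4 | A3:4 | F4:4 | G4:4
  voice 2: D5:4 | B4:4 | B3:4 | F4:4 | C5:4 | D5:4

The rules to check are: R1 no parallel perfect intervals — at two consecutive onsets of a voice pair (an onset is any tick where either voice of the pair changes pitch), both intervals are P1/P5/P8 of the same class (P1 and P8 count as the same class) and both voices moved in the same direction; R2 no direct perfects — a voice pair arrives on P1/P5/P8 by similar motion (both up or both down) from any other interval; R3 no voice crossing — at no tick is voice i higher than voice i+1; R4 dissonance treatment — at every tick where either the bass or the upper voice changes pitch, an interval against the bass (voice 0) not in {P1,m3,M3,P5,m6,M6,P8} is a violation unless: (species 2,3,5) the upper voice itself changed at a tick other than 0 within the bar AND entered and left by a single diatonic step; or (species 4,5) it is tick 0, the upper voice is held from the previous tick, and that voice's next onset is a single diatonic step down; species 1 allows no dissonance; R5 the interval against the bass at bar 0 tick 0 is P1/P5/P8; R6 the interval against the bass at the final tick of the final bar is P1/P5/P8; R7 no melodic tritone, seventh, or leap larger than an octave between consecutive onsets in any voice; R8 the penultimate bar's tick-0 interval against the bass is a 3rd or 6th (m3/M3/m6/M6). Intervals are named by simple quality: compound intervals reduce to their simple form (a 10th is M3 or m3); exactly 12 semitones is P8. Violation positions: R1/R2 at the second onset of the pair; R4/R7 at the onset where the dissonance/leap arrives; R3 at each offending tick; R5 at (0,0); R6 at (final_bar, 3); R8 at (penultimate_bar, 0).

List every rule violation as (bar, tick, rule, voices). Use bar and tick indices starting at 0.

bar 0: v0=G3 v1=G4 v2=D5 downbeat P5
bar 1: v0=E3 v1=E4 v2=B4 downbeat P5
bar 2: v0=C3 v1=E3 v2=B3 downbeat M7
bar 3: v0=D3 v1=A3 v2=F4 downbeat m3
bar 4: v0=A3 v1=F4 v2=C5 downbeat m3
bar 5: v0=G3 v1=G4 v2=D5 downbeat P5
  -> R1 @ bar 1 tick 0 v(0, 1): G3/G4 P8 -> E3/E4 P8 similar
  -> R1 @ bar 1 tick 0 v(0, 2): G3/D5 P5 -> E3/B4 P5 similar
  -> R1 @ bar 1 tick 0 v(1, 2): G4/D5 P5 -> E4/B4 P5 similar
  -> R1 @ bar 2 tick 0 v(1, 2): E4/B4 P5 -> E3/B3 P5 similar
  -> R4 @ bar 2 tick 0 v(0, 2): C3/B3 M7 untreated
  -> R2 @ bar 3 tick 0 v(0, 1): C3/E3 M3 -> D3/A3 P5 similar
  -> R7 @ bar 3 tick 0 v(2,): B3->F4 leap 6st
  -> R2 @ bar 4 tick 0 v(1, 2): A3/F4 m6 -> F4/C5 P5 similar
  -> R1 @ bar 5 tick 0 v(1, 2): F4/C5 P5 -> G4/D5 P5 similar

(1, 0, R1, (0, 1))
(1, 0, R1, (0, 2))
(1, 0, R1, (1, 2))
(2, 0, R1, (1, 2))
(2, 0, R4, (0, 2))
(3, 0, R2, (0, 1))
(3, 0, R7, (2,))
(4, 0, R2, (1, 2))
(5, 0, R1, (1, 2))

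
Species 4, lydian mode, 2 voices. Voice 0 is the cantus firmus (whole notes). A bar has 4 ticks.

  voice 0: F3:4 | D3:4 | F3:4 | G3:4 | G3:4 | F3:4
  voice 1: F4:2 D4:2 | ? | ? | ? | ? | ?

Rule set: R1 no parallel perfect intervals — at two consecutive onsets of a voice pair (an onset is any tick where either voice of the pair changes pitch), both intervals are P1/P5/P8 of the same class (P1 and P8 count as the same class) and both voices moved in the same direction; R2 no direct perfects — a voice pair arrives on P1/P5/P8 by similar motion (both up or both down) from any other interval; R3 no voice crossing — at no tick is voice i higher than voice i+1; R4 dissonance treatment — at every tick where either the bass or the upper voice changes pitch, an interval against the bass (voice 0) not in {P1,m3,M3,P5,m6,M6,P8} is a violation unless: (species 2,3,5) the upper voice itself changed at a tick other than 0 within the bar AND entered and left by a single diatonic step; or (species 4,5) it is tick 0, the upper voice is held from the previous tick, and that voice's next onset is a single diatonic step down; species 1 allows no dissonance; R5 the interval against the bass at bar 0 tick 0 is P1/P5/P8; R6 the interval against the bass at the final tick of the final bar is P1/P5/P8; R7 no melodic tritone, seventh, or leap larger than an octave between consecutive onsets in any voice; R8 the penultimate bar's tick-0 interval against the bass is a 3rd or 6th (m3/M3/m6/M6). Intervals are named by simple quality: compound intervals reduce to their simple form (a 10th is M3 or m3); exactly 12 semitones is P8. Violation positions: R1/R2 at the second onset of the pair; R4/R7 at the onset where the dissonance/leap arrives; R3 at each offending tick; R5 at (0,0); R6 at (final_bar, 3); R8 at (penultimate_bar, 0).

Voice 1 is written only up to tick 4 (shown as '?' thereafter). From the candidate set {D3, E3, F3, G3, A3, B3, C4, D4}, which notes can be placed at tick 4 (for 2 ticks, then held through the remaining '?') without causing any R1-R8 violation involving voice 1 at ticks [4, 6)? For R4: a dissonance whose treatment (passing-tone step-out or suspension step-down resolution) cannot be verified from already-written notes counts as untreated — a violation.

D3: violates R2
E3: violates R4,R7
F3: legal
G3: violates R4
A3: violates R2
B3: legal
C4: violates R4
D4: legal

{B3, D4, F3}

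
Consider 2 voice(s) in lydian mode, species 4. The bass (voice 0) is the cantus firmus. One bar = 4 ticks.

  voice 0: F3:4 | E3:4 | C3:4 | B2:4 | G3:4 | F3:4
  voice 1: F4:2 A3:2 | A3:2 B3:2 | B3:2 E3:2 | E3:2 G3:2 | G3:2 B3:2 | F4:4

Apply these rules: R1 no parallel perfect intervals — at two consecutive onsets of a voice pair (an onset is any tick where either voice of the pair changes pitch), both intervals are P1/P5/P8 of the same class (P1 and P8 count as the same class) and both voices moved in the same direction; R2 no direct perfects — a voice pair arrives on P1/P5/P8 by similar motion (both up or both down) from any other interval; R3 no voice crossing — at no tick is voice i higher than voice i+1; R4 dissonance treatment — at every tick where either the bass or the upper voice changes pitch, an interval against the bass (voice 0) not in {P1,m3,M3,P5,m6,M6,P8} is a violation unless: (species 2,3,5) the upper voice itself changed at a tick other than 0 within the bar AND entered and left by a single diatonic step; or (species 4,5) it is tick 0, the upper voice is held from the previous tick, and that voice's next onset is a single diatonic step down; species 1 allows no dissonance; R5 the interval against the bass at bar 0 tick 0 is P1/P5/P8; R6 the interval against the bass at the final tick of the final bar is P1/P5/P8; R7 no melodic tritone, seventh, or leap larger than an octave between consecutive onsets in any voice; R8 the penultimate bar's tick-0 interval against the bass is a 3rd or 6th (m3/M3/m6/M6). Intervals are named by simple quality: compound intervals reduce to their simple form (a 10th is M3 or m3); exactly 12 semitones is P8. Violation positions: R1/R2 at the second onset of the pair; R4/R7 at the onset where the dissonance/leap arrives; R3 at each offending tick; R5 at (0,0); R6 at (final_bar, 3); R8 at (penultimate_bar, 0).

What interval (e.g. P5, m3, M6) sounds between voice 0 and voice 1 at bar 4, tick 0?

P1

voice 0=G3 voice 1=G3 -> P1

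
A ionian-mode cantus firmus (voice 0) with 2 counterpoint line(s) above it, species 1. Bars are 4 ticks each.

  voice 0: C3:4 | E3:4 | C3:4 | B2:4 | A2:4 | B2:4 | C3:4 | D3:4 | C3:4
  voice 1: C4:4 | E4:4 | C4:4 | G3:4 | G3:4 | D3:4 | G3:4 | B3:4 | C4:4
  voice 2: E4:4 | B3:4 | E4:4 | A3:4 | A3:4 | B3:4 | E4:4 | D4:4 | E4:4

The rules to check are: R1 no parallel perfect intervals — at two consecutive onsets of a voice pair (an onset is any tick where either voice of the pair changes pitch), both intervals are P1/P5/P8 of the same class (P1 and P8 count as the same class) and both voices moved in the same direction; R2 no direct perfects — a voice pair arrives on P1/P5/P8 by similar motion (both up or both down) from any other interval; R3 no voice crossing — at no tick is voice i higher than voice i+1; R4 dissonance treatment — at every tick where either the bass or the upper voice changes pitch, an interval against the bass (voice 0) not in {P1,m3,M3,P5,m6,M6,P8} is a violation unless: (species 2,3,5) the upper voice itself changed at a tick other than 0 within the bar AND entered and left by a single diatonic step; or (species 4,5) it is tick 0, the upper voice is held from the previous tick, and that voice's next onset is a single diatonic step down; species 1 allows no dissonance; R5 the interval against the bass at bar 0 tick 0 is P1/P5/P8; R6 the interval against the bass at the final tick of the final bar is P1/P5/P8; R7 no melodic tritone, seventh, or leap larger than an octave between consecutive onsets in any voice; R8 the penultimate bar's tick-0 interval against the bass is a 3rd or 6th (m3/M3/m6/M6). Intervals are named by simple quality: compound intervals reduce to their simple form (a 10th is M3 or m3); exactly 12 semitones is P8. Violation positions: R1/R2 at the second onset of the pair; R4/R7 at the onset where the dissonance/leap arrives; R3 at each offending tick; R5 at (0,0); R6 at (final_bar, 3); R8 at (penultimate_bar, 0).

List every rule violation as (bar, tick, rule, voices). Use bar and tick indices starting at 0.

bar 0: v0=C3 v1=C4 v2=E4 downbeat M3
bar 1: v0=E3 v1=E4 v2=B3 downbeat P5
bar 2: v0=C3 v1=C4 v2=E4 downbeat M3
bar 3: v0=B2 v1=G3 v2=A3 downbeat m7
bar 4: v0=A2 v1=G3 v2=A3 downbeat P8
bar 5: v0=B2 v1=D3 v2=B3 downbeat P8
bar 6: v0=C3 v1=G3 v2=E4 downbeat M3
bar 7: v0=D3 v1=B3 v2=D4 downbeat P8
bar 8: v0=C3 v1=C4 v2=E4 downbeat M3
  -> R5 @ bar 0 tick 0 v(0, 2): opens on M3
  -> R1 @ bar 1 tick 0 v(0, 1): C3/C4 P8 -> E3/E4 P8 similar
  -> R3 @ bar 1 tick 0 v(1, 2): E4 above B3
  -> R3 @ bar 1 tick 1 v(1, 2): E4 above B3
  -> R3 @ bar 1 tick 2 v(1, 2): E4 above B3
  -> R3 @ bar 1 tick 3 v(1, 2): E4 above B3
  -> R1 @ bar 2 tick 0 v(0, 1): E3/E4 P8 -> C3/C4 P8 similar
  -> R4 @ bar 3 tick 0 v(0, 2): B2/A3 m7 untreated
  -> R4 @ bar 4 tick 0 v(0, 1): A2/G3 m7 untreated
  -> R1 @ bar 5 tick 0 v(0, 2): A2/A3 P8 -> B2/B3 P8 similar
  -> R2 @ bar 6 tick 0 v(0, 1): B2/D3 m3 -> C3/G3 P5 similar
  -> R8 @ bar 7 tick 0 v(0, 2): penult P8 not 3rd/6th
  -> R6 @ bar 8 tick 3 v(0, 2): closes on M3

(0, 0, R5, (0, 2))
(1, 0, R1, (0, 1))
(1, 0, R3, (1, 2))
(1, 1, R3, (1, 2))
(1, 2, R3, (1, 2))
(1, 3, R3, (1, 2))
(2, 0, R1, (0, 1))
(3, 0, R4, (0, 2))
(4, 0, R4, (0, 1))
(5, 0, R1, (0, 2))
(6, 0, R2, (0, 1))
(7, 0, R8, (0, 2))
(8, 3, R6, (0, 2))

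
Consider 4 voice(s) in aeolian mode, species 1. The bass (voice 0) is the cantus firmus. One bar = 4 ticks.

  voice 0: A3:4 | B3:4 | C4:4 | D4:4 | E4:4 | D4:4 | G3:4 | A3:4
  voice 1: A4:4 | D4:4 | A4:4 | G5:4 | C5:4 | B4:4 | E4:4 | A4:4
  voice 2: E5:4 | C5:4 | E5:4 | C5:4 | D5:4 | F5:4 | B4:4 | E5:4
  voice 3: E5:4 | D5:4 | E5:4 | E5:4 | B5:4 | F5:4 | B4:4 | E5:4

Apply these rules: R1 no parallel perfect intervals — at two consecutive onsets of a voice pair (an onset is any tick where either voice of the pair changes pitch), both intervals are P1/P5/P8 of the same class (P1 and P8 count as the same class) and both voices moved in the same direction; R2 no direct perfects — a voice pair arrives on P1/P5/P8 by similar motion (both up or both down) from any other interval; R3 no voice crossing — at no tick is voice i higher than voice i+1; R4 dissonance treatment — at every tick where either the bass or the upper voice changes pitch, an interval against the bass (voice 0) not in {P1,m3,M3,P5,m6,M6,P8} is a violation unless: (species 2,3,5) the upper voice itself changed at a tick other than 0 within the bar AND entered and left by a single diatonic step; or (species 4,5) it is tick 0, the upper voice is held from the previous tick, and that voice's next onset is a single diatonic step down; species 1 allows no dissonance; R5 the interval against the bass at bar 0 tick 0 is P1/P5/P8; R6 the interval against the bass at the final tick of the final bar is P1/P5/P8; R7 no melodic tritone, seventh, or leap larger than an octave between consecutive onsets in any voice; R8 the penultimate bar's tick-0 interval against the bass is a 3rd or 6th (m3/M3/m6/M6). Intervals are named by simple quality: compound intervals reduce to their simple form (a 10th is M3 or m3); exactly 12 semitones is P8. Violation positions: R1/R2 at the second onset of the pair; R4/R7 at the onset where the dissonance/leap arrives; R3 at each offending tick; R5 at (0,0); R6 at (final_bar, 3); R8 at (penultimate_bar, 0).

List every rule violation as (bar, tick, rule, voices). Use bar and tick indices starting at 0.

(1, 0, R2, (1, 3))
(1, 0, R4, (0, 2))
(2, 0, R2, (1, 2))
(2, 0, R2, (1, 3))
(2, 0, R2, (2, 3))
(3, 0, R3, (1, 2))
(3, 0, R4, (0, 1))
(3, 0, R4, (0, 2))
(3, 0, R4, (0, 3))
(3, 0, R7, (1,))
(3, 1, R3, (1, 2))
(3, 2, R3, (1, 2))
(3, 3, R3, (1, 2))
(4, 0, R2, (0, 3))
(4, 0, R4, (0, 2))
(5, 0, R7, (3,))
(6, 0, R1, (2, 3))
(6, 0, R2, (1, 2))
(6, 0, R2, (1, 3))
(6, 0, R7, (2,))
(6, 0, R7, (3,))
(7, 0, R1, (1, 2))
(7, 0, R1, (1, 3))
(7, 0, R1, (2, 3))
(7, 0, R2, (0, 1))
(7, 0, R2, (0, 2))
(7, 0, R2, (0, 3))

bar 0: v0=A3 v1=A4 v2=E5 v3=E5 downbeat P5
bar 1: v0=B3 v1=D4 v2=C5 v3=D5 downbeat m3
bar 2: v0=C4 v1=A4 v2=E5 v3=E5 downbeat M3
bar 3: v0=D4 v1=G5 v2=C5 v3=E5 downbeat M2
bar 4: v0=E4 v1=C5 v2=D5 v3=B5 downbeat P5
bar 5: v0=D4 v1=B4 v2=F5 v3=F5 downbeat m3
bar 6: v0=G3 v1=E4 v2=B4 v3=B4 downbeat M3
bar 7: v0=A3 v1=A4 v2=E5 v3=E5 downbeat P5
  -> R2 @ bar 1 tick 0 v(1, 3): A4/E5 P5 -> D4/D5 P8 similar
  -> R4 @ bar 1 tick 0 v(0, 2): B3/C5 m2 untreated
  -> R2 @ bar 2 tick 0 v(1, 2): D4/C5 m7 -> A4/E5 P5 similar
  -> R2 @ bar 2 tick 0 v(1, 3): D4/D5 P8 -> A4/E5 P5 similar
  -> R2 @ bar 2 tick 0 v(2, 3): C5/D5 M2 -> E5/E5 P1 similar
  -> R3 @ bar 3 tick 0 v(1, 2): G5 above C5
  -> R4 @ bar 3 tick 0 v(0, 1): D4/G5 P4 untreated
  -> R4 @ bar 3 tick 0 v(0, 2): D4/C5 m7 untreated
  -> R4 @ bar 3 tick 0 v(0, 3): D4/E5 M2 untreated
  -> R7 @ bar 3 tick 0 v(1,): A4->G5 leap 10st
  -> R3 @ bar 3 tick 1 v(1, 2): G5 above C5
  -> R3 @ bar 3 tick 2 v(1, 2): G5 above C5
  -> R3 @ bar 3 tick 3 v(1, 2): G5 above C5
  -> R2 @ bar 4 tick 0 v(0, 3): D4/E5 M2 -> E4/B5 P5 similar
  -> R4 @ bar 4 tick 0 v(0, 2): E4/D5 m7 untreated
  -> R7 @ bar 5 tick 0 v(3,): B5->F5 leap 6st
  -> R1 @ bar 6 tick 0 v(2, 3): F5/F5 P1 -> B4/B4 P1 similar
  -> R2 @ bar 6 tick 0 v(1, 2): B4/F5 TT -> E4/B4 P5 similar
  -> R2 @ bar 6 tick 0 v(1, 3): B4/F5 TT -> E4/B4 P5 similar
  -> R7 @ bar 6 tick 0 v(2,): F5->B4 leap 6st
  -> R7 @ bar 6 tick 0 v(3,): F5->B4 leap 6st
  -> R1 @ bar 7 tick 0 v(1, 2): E4/B4 P5 -> A4/E5 P5 similar
  -> R1 @ bar 7 tick 0 v(1, 3): E4/B4 P5 -> A4/E5 P5 similar
  -> R1 @ bar 7 tick 0 v(2, 3): B4/B4 P1 -> E5/E5 P1 similar
  -> R2 @ bar 7 tick 0 v(0, 1): G3/E4 M6 -> A3/A4 P8 similar
  -> R2 @ bar 7 tick 0 v(0, 2): G3/B4 M3 -> A3/E5 P5 similar
  -> R2 @ bar 7 tick 0 v(0, 3): G3/B4 M3 -> A3/E5 P5 similar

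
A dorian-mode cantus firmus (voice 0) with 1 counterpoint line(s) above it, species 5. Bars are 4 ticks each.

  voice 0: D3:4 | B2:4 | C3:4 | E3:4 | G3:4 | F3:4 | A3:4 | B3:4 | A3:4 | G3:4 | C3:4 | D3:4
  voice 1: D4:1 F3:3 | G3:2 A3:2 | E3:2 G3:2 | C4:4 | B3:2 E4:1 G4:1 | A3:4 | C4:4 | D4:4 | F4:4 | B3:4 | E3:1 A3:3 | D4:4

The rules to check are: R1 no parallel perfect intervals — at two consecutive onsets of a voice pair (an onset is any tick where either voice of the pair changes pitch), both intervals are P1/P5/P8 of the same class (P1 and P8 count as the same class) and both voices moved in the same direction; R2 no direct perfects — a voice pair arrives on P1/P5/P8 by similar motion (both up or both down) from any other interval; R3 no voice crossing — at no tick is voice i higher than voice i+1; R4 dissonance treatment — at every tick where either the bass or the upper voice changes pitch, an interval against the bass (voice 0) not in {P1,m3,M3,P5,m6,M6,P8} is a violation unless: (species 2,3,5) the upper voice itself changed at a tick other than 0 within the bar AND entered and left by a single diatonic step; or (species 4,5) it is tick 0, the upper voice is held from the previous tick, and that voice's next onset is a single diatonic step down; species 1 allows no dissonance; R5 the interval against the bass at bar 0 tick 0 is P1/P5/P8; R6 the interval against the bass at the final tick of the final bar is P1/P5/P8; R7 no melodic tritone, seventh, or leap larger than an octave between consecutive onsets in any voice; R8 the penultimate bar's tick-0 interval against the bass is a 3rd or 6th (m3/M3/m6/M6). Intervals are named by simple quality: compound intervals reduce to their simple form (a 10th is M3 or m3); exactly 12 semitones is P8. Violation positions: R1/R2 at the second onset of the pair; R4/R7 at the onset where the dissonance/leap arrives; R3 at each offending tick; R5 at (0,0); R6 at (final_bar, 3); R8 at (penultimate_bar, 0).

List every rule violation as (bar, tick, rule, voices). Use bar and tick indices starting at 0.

(1, 2, R4, (0, 1))
(5, 0, R7, (1,))
(9, 0, R7, (1,))
(11, 0, R2, (0, 1))

bar 0: v0=D3 v1=D4 downbeat P8
bar 1: v0=B2 v1=G3 downbeat m6
bar 2: v0=C3 v1=E3 downbeat M3
bar 3: v0=E3 v1=C4 downbeat m6
bar 4: v0=G3 v1=B3 downbeat M3
bar 5: v0=F3 v1=A3 downbeat M3
bar 6: v0=A3 v1=C4 downbeat m3
bar 7: v0=B3 v1=D4 downbeat m3
bar 8: v0=A3 v1=F4 downbeat m6
bar 9: v0=G3 v1=B3 downbeat M3
bar 10: v0=C3 v1=E3 downbeat M3
bar 11: v0=D3 v1=D4 downbeat P8
  -> R4 @ bar 1 tick 2 v(0, 1): B2/A3 m7 untreated
  -> R7 @ bar 5 tick 0 v(1,): G4->A3 leap 10st
  -> R7 @ bar 9 tick 0 v(1,): F4->B3 leap 6st
  -> R2 @ bar 11 tick 0 v(0, 1): C3/A3 M6 -> D3/D4 P8 similar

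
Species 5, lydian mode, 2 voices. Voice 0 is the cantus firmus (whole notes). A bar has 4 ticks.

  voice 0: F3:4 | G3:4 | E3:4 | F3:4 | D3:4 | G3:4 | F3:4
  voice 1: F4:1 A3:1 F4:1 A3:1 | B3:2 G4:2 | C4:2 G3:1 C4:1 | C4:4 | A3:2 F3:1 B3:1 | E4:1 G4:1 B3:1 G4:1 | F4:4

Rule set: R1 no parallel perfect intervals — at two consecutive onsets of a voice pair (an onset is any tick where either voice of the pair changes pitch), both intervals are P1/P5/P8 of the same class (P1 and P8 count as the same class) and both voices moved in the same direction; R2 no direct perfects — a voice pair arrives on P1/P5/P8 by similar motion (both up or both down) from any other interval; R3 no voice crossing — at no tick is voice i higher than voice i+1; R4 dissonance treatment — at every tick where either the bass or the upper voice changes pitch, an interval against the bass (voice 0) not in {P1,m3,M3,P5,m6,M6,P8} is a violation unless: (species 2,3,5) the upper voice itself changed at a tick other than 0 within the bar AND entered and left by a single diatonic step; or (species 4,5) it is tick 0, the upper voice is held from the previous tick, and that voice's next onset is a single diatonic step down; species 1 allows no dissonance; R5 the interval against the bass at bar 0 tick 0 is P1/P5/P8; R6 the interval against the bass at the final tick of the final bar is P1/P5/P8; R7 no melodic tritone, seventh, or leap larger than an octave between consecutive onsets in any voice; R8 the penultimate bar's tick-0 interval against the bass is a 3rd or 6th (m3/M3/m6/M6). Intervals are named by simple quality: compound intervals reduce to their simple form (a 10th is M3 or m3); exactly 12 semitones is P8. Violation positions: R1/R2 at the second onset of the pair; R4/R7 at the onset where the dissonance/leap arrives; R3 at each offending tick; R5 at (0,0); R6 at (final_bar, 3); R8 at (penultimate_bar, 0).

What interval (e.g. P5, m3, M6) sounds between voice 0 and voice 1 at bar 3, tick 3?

voice 0=F3 voice 1=C4 -> P5

P5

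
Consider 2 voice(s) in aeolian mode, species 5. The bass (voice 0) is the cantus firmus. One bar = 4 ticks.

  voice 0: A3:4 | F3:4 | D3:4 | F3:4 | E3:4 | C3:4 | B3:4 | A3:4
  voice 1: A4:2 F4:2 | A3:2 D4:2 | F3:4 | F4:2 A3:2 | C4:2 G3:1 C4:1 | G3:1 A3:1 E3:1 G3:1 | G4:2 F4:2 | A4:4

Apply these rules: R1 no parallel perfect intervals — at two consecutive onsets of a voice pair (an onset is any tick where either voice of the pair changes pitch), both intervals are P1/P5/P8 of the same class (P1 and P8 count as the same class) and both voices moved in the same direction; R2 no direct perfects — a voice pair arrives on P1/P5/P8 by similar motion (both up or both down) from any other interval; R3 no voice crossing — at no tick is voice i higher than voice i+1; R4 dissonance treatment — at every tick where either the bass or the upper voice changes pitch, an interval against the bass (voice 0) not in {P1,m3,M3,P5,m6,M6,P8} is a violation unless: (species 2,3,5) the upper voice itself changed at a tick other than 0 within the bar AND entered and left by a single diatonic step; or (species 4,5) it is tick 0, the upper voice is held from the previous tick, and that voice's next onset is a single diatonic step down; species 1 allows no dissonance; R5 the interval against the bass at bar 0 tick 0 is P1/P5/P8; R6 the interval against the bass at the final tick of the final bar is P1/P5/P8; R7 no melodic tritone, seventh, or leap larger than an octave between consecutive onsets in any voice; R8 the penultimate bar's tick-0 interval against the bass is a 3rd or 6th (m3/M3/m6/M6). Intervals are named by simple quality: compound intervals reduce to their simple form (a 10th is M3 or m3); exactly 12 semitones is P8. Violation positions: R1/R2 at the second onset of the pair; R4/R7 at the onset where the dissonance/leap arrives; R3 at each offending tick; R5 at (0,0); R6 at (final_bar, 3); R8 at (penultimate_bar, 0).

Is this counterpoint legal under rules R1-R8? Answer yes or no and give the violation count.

No (4 violations)

bar 0: v0=A3 v1=A4 (P8)
bar 1: v0=F3 v1=A3 (M3)
bar 2: v0=D3 v1=F3 (m3)
bar 3: v0=F3 v1=F4 (P8)
bar 4: v0=E3 v1=C4 (m6)
bar 5: v0=C3 v1=G3 (P5)
bar 6: v0=B3 v1=G4 (m6)
bar 7: v0=A3 v1=A4 (P8)
  R2 @ bar3.0: D3/F3 m3 -> F3/F4 P8 similar
  R2 @ bar5.0: E3/C4 m6 -> C3/G3 P5 similar
  R7 @ bar6.0: C3->B3 leap 11st
  R4 @ bar6.2: B3/F4 TT untreated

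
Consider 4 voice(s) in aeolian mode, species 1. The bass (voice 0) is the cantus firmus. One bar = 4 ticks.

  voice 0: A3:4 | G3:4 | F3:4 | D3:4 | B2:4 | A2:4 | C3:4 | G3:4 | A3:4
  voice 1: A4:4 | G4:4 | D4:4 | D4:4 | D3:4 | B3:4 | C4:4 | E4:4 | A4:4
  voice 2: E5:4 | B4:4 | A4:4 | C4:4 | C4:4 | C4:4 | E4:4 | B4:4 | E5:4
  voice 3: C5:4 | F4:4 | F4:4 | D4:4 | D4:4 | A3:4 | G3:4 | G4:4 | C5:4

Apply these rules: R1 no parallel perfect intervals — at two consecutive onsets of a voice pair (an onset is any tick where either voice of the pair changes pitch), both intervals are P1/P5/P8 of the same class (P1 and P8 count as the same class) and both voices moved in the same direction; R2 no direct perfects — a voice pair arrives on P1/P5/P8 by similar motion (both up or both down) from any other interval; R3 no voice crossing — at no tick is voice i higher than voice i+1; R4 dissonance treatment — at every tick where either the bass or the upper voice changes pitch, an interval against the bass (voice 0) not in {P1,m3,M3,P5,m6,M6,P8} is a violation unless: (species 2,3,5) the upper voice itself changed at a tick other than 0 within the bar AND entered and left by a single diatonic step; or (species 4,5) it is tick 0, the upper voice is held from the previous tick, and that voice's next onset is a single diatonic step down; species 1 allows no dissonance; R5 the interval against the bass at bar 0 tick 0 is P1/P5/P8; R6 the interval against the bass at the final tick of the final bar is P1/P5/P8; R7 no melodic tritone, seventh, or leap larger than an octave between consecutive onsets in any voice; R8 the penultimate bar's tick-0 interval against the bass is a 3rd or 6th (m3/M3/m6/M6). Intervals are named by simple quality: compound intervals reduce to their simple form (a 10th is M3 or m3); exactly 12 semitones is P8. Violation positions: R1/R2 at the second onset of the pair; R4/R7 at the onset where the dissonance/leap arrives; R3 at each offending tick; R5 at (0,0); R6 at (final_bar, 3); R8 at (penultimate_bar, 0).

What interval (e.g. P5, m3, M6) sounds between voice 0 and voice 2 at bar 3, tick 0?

m7

voice 0=D3 voice 2=C4 -> m7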